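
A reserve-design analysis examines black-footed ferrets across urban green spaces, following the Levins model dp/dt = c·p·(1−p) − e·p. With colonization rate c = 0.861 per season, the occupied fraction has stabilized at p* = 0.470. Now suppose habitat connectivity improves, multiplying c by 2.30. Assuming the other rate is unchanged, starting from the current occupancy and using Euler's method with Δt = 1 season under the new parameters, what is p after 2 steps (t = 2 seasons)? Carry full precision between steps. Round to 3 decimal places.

Balance c(1−p*) = e gives e = 0.861×(1 − 0.47000) = 0.45633.
Starting from p₀ = 0.47000; update p ← p + (dp/dt)·Δt with the new parameters.
step 1: Δp = +0.27882, p = 0.74882
step 2: Δp = +0.03077, p = 0.77958

0.780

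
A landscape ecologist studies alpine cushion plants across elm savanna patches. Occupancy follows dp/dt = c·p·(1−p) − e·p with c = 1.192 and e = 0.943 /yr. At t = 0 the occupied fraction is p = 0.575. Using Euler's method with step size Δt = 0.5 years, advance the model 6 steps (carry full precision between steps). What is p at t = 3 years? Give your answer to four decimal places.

Update rule: p ← p + [c·p·(1−p) − e·p]·Δt with Δt = 0.5.
p: 0.57500 → 0.44953  (Δp = -0.12546)
p: 0.44953 → 0.38506  (Δp = -0.06447)
p: 0.38506 → 0.34463  (Δp = -0.04043)
p: 0.34463 → 0.31675  (Δp = -0.02788)
p: 0.31675 → 0.29639  (Δp = -0.02036)
p: 0.29639 → 0.28093  (Δp = -0.01546)

0.2809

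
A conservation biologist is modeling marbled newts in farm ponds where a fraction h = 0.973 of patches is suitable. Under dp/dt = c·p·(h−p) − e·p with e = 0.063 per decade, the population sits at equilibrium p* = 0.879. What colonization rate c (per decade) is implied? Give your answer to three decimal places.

0.670

At equilibrium c(h−p*) = e, so c = e/(h−p*).
c = 0.063/(0.973 − 0.879) = 0.063/0.0940 = 0.6702.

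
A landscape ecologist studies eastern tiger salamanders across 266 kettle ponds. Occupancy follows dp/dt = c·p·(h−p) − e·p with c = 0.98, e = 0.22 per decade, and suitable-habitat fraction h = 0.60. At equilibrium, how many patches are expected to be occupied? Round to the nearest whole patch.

p* = h − e/c = 0.60 − 0.2245 = 0.3755.
Expected occupied patches = N × p* = 266 × 0.3755 = 99.89 ≈ 100.

100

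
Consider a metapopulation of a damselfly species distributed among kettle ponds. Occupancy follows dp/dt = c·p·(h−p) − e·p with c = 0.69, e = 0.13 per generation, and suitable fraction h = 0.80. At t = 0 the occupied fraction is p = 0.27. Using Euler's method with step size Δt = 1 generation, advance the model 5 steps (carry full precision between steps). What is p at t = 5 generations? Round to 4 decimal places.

0.5423

Update rule: p ← p + [c·p·(h−p) − e·p]·Δt with Δt = 1.
  1  |  dp/dt·Δt = +0.063639  |  p_1 = 0.333639
  2  |  dp/dt·Δt = +0.063988  |  p_2 = 0.397627
  3  |  dp/dt·Δt = +0.058705  |  p_3 = 0.456332
  4  |  dp/dt·Δt = +0.048887  |  p_4 = 0.505219
  5  |  dp/dt·Δt = +0.037082  |  p_5 = 0.542302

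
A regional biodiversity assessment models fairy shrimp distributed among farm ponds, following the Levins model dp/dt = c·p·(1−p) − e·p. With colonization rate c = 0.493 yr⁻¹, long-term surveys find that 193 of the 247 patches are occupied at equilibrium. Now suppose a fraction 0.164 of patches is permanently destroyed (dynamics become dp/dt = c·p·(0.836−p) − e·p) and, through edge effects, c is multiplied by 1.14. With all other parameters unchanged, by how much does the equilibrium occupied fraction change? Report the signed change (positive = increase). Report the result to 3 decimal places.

-0.137

Observed p* = 193/247 = 0.78138.
Balance c(1−p*) = e gives e = 0.493×(1 − 0.78138) = 0.10778.
New p* = 0.836 − e/c = 0.836 − 0.10778/0.56202 = 0.64423.
Δp* = 0.64423 − 0.78138 = -0.13715.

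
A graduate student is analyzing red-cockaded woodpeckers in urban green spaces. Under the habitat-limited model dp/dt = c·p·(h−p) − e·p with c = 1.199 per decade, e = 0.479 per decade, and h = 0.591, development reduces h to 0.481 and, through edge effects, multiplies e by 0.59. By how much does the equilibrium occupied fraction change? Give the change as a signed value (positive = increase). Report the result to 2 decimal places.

Before: p* = h − e/c = 0.591 − 0.479/1.199 = 0.591 − 0.3995 = 0.1915.
After: c = 1.199, e = 0.28261, h = 0.481; p* = 0.481 − 0.28261/1.199 = 0.2453.
Δp* = 0.2453 − 0.1915 = +0.0538.

0.05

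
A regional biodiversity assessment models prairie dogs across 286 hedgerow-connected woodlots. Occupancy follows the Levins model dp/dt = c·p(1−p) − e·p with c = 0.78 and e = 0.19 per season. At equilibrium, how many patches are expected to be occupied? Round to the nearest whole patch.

216

p* = 1 − e/c = 1 − 0.19/0.78 = 0.7564.
Expected occupied patches = N × p* = 286 × 0.7564 = 216.33 ≈ 216.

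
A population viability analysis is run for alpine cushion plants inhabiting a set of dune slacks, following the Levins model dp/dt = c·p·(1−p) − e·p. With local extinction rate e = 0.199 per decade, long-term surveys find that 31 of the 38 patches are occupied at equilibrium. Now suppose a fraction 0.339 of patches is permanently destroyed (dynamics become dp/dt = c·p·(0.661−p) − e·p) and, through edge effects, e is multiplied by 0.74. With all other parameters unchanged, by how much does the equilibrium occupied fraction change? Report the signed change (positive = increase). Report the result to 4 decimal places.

-0.2911

Observed p* = 31/38 = 0.81579.
Balance c(1−p*) = e gives c = e/(1 − 0.81579) = 0.199/0.18421 = 1.08029.
New p* = 0.661 − e/c = 0.661 − 0.14726/1.08029 = 0.52468.
Δp* = 0.52468 − 0.81579 = -0.29111.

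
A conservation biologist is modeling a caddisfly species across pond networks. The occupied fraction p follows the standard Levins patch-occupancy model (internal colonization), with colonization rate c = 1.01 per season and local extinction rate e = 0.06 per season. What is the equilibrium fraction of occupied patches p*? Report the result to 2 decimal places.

0.94

At equilibrium, colonization balances extinction: c·p*·(1−p*) = e·p*.
So p* = 1 − e/c = 1 − 0.06/1.01 = 1 − 0.0594 = 0.9406.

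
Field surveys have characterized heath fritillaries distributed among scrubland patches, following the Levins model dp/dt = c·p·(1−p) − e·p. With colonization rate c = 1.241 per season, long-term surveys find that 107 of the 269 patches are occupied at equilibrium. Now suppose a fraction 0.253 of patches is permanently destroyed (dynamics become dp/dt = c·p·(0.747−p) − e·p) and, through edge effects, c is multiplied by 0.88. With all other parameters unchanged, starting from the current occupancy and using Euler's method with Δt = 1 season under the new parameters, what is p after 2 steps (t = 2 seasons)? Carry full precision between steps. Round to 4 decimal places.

Observed p* = 107/269 = 0.39777.
Balance c(1−p*) = e gives e = 1.241×(1 − 0.39777) = 0.74737.
Starting from p₀ = 0.39777; update p ← p + (dp/dt)·Δt with the new parameters.
step 1: Δp = -0.14558, p = 0.25219
step 2: Δp = -0.05220, p = 0.19999

0.2000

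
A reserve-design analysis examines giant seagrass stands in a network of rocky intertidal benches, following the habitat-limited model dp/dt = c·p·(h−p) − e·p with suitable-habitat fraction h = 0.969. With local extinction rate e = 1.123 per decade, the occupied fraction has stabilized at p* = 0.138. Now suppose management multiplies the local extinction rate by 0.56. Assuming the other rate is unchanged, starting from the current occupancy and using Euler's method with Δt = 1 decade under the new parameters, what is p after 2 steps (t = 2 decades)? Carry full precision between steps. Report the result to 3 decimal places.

0.289

Balance c(h−p*) = e gives c = e/(0.969 − 0.13800) = 1.123/0.83100 = 1.35138.
Starting from p₀ = 0.13800; update p ← p + (dp/dt)·Δt with the new parameters.
  1  |  dp/dt·Δt = +0.068189  |  p_1 = 0.206189
  2  |  dp/dt·Δt = +0.082882  |  p_2 = 0.289070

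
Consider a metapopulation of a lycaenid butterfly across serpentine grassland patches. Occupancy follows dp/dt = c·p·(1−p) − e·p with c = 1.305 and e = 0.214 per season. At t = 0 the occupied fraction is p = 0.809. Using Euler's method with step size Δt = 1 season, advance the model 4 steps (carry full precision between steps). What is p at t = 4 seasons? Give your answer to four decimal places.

Update rule: p ← p + [c·p·(1−p) − e·p]·Δt with Δt = 1.
  1  |  dp/dt·Δt = +0.028521  |  p_1 = 0.837521
  2  |  dp/dt·Δt = -0.001646  |  p_2 = 0.835875
  3  |  dp/dt·Δt = +0.000153  |  p_3 = 0.836028
  4  |  dp/dt·Δt = -0.000014  |  p_4 = 0.836014

0.8360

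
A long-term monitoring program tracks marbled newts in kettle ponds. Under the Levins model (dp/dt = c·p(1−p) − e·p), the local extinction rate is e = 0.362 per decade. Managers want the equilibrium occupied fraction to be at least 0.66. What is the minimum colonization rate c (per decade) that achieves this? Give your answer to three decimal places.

1.065

p* = 1 − e/c ≥ 0.66 requires e/c ≤ 0.3400, i.e. c ≥ e/0.3400.
c_min = 0.362/0.3400 = 1.0647.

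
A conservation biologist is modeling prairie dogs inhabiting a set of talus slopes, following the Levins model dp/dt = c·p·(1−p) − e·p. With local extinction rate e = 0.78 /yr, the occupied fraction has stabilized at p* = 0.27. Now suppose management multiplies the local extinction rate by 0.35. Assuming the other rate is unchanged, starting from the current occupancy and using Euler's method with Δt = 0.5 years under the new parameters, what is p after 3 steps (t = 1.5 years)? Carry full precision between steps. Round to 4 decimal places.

Balance c(1−p*) = e gives c = e/(1 − 0.27000) = 0.78/0.73000 = 1.06849.
Starting from p₀ = 0.27000; update p ← p + (dp/dt)·Δt with the new parameters.
p: 0.27000 → 0.33844  (Δp = +0.06845)
p: 0.33844 → 0.41187  (Δp = +0.07342)
p: 0.41187 → 0.48506  (Δp = +0.07319)

0.4851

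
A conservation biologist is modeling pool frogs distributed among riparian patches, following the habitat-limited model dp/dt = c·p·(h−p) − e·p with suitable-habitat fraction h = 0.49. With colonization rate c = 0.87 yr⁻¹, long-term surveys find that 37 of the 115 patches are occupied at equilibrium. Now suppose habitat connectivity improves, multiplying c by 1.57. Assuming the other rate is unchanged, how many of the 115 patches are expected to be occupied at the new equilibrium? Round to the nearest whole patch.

Observed p* = 37/115 = 0.32174.
Balance c(h−p*) = e gives e = 0.87×(0.49 − 0.32174) = 0.14639.
New p* = 0.49 − e/c = 0.49 − 0.14639/1.36590 = 0.38283.
Expected occupied = 115 × 0.38283 = 44.03 ≈ 44.

44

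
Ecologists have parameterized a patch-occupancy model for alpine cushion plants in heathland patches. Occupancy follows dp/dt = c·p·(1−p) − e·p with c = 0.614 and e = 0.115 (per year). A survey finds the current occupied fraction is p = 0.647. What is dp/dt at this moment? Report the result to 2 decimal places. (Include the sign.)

Colonization term: c·p·(1−p) = 0.614×0.647×0.3530 = 0.14023.
Extinction term: e·p = 0.07440.
dp/dt = 0.14023 − 0.07440 = 0.06583.

0.07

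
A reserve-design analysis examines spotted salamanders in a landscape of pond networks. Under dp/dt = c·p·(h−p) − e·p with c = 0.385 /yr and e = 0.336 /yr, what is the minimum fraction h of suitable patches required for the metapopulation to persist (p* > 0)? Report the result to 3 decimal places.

p* = h − e/c is positive only when h > e/c.
h_min = e/c = 0.336/0.385 = 0.8727.

0.873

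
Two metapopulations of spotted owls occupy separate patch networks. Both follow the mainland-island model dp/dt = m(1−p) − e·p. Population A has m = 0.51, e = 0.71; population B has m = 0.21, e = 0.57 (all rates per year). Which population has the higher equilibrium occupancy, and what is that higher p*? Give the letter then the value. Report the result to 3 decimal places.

A: p*_A = m/(m+e) = 0.51/1.2200 = 0.4180.
B: p*_B = 0.21/0.7800 = 0.2692.
A is higher at 0.4180.

A, 0.418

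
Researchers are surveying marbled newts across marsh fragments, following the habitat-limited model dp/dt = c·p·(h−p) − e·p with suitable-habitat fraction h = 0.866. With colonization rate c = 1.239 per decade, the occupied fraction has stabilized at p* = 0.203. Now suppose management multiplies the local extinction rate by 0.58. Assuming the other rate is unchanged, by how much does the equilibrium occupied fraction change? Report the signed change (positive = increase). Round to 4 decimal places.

Balance c(h−p*) = e gives e = 1.239×(0.866 − 0.20300) = 0.82146.
New p* = 0.866 − e/c = 0.866 − 0.47645/1.23900 = 0.48146.
Δp* = 0.48146 − 0.20300 = +0.27846.

0.2785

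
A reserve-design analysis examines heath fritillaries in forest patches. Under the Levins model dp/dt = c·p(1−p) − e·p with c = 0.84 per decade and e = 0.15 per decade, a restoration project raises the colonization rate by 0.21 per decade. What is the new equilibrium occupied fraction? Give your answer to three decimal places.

Before: p* = 1 − 0.15/0.84 = 0.8214.
After the change, c = 1.05, e = 0.15, so p* = 1 − 0.15/1.05 = 0.8571.

0.857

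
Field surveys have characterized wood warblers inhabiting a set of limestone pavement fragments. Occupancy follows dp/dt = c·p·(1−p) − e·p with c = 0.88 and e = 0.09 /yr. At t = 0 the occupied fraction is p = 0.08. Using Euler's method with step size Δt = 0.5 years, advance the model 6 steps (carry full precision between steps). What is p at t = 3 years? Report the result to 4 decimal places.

0.4096

Update rule: p ← p + [c·p·(1−p) − e·p]·Δt with Δt = 0.5.
t = 0.5: p = 0.08000 + (+0.02878) = 0.10878
t = 1: p = 0.10878 + (+0.03776) = 0.14655
t = 1.5: p = 0.14655 + (+0.04844) = 0.19498
t = 2: p = 0.19498 + (+0.06029) = 0.25527
t = 2.5: p = 0.25527 + (+0.07216) = 0.32743
t = 3: p = 0.32743 + (+0.08216) = 0.40960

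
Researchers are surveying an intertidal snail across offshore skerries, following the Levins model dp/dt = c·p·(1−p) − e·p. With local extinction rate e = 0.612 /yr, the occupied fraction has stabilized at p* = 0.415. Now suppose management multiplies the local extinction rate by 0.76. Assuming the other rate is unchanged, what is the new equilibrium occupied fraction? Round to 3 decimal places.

Balance c(1−p*) = e gives c = e/(1 − 0.41500) = 0.612/0.58500 = 1.04615.
New p* = 1 − e/c = 1 − 0.46512/1.04615 = 0.55540.

0.555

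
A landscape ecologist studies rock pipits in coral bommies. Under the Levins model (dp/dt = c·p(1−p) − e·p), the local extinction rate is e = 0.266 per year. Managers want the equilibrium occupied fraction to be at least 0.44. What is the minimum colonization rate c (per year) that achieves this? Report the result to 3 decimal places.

p* = 1 − e/c ≥ 0.44 requires e/c ≤ 0.5600, i.e. c ≥ e/0.5600.
c_min = 0.266/0.5600 = 0.4750.

0.475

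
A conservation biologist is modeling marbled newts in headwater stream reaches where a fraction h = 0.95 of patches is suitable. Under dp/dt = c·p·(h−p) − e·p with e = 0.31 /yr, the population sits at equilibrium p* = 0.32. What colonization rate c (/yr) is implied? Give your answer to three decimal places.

At equilibrium c(h−p*) = e, so c = e/(h−p*).
c = 0.31/(0.95 − 0.32) = 0.31/0.6300 = 0.4921.

0.492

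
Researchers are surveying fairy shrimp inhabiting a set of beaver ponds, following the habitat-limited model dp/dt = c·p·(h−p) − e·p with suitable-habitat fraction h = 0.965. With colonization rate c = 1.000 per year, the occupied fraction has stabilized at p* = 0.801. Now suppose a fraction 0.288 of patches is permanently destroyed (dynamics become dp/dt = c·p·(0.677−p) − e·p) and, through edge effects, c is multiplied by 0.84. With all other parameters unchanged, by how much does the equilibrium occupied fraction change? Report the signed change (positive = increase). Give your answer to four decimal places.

Balance c(h−p*) = e gives e = 1.000×(0.965 − 0.80100) = 0.16400.
New p* = 0.677 − e/c = 0.677 − 0.16400/0.84000 = 0.48176.
Δp* = 0.48176 − 0.80100 = -0.31924.

-0.3192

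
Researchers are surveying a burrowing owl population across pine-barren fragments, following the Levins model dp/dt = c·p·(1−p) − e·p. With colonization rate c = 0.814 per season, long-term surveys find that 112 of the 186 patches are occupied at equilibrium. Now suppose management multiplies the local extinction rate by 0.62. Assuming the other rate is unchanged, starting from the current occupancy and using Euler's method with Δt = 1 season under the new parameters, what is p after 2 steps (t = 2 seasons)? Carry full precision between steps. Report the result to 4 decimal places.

Observed p* = 112/186 = 0.60215.
Balance c(1−p*) = e gives e = 0.814×(1 − 0.60215) = 0.32385.
Starting from p₀ = 0.60215; update p ← p + (dp/dt)·Δt with the new parameters.
step 1: Δp = +0.07410, p = 0.67625
step 2: Δp = +0.04243, p = 0.71868

0.7187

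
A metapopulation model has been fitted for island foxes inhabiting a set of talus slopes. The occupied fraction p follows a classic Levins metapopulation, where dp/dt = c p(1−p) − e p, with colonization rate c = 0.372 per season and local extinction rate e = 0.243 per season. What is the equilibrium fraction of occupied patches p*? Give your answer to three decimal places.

0.347

At equilibrium, colonization balances extinction: c·p*·(1−p*) = e·p*.
So p* = 1 − e/c = 1 − 0.243/0.372 = 1 − 0.6532 = 0.3468.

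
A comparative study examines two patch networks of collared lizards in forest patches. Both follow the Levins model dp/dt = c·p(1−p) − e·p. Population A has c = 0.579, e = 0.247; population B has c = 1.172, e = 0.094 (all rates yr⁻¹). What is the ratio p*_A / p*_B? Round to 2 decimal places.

0.62

A: p*_A = 1 − 0.247/0.579 = 0.5734.
B: p*_B = 1 − 0.094/1.172 = 0.9198.
p*_A / p*_B = 0.5734/0.9198 = 0.6234.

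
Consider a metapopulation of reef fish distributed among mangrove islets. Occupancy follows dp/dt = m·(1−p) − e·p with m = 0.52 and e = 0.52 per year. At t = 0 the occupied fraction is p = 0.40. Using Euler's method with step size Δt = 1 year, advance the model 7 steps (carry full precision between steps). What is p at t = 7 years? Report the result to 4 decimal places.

Update rule: p ← p + [m·(1−p) − e·p]·Δt with Δt = 1.
  1  |  dp/dt·Δt = +0.104000  |  p_1 = 0.504000
  2  |  dp/dt·Δt = -0.004160  |  p_2 = 0.499840
  3  |  dp/dt·Δt = +0.000166  |  p_3 = 0.500006
  4  |  dp/dt·Δt = -0.000007  |  p_4 = 0.500000
  5  |  dp/dt·Δt = +0.000000  |  p_5 = 0.500000
  6  |  dp/dt·Δt = -0.000000  |  p_6 = 0.500000
  7  |  dp/dt·Δt = +0.000000  |  p_7 = 0.500000

0.5000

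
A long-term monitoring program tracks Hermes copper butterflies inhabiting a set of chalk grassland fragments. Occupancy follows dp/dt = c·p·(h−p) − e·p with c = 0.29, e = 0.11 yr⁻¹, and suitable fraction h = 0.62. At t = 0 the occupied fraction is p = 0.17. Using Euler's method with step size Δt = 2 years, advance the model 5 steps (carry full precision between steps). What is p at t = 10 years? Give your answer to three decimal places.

0.200

Update rule: p ← p + [c·p·(h−p) − e·p]·Δt with Δt = 2.
  1  |  dp/dt·Δt = +0.006970  |  p_1 = 0.176970
  2  |  dp/dt·Δt = +0.006540  |  p_2 = 0.183510
  3  |  dp/dt·Δt = +0.006086  |  p_3 = 0.189596
  4  |  dp/dt·Δt = +0.005619  |  p_4 = 0.195215
  5  |  dp/dt·Δt = +0.005149  |  p_5 = 0.200364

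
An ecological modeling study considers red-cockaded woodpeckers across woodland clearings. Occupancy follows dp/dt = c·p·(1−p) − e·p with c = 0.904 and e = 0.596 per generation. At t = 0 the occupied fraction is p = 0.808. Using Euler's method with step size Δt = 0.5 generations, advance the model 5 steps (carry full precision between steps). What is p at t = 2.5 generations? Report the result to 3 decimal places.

Update rule: p ← p + [c·p·(1−p) − e·p]·Δt with Δt = 0.5.
t = 0.5: p = 0.80800 + (-0.17066) = 0.63734
t = 1: p = 0.63734 + (-0.08545) = 0.55189
t = 1.5: p = 0.55189 + (-0.05268) = 0.49921
t = 2: p = 0.49921 + (-0.03576) = 0.46344
t = 2.5: p = 0.46344 + (-0.02571) = 0.43773

0.438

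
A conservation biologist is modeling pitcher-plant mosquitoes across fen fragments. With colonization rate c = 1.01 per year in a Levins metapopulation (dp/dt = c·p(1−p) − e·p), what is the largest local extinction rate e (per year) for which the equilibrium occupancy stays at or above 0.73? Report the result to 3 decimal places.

1 − e/c ≥ 0.73 ⇒ e ≤ c(1 − 0.73) = 1.01 × 0.2700.
e_max = 0.2727.

0.273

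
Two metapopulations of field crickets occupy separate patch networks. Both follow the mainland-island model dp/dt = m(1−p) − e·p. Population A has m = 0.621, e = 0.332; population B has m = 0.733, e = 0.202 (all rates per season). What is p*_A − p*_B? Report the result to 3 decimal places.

-0.132

A: p*_A = m/(m+e) = 0.621/0.9530 = 0.6516.
B: p*_B = 0.733/0.9350 = 0.7840.
p*_A − p*_B = 0.6516 − 0.7840 = -0.1323.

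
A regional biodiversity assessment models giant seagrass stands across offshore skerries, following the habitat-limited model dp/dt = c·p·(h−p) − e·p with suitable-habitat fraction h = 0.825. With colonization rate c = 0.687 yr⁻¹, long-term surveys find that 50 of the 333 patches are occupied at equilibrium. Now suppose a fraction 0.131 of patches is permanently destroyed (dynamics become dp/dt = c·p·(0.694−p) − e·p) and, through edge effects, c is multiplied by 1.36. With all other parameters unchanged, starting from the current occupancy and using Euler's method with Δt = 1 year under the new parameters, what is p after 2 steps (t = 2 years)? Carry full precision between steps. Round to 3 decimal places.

Observed p* = 50/333 = 0.15015.
Balance c(h−p*) = e gives e = 0.687×(0.825 − 0.15015) = 0.46362.
Starting from p₀ = 0.15015; update p ← p + (dp/dt)·Δt with the new parameters.
p: 0.15015 → 0.15683  (Δp = +0.00668)
p: 0.15683 → 0.16283  (Δp = +0.00600)

0.163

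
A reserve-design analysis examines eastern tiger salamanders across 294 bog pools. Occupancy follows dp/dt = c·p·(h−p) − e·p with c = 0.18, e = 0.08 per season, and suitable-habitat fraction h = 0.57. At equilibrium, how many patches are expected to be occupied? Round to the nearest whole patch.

p* = h − e/c = 0.57 − 0.4444 = 0.1256.
Expected occupied patches = N × p* = 294 × 0.1256 = 36.91 ≈ 37.

37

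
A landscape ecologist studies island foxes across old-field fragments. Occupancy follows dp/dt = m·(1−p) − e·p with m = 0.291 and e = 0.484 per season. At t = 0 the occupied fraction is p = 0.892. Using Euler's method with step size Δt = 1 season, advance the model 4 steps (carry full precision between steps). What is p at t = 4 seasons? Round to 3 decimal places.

0.377

Update rule: p ← p + [m·(1−p) − e·p]·Δt with Δt = 1.
t = 1: p = 0.89200 + (-0.40030) = 0.49170
t = 2: p = 0.49170 + (-0.09007) = 0.40163
t = 3: p = 0.40163 + (-0.02027) = 0.38137
t = 4: p = 0.38137 + (-0.00456) = 0.37681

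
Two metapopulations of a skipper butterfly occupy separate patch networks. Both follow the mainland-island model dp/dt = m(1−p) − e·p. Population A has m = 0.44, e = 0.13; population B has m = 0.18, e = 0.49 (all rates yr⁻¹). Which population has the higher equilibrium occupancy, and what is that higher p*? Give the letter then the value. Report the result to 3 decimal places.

A, 0.772

A: p*_A = m/(m+e) = 0.44/0.5700 = 0.7719.
B: p*_B = 0.18/0.6700 = 0.2687.
A is higher at 0.7719.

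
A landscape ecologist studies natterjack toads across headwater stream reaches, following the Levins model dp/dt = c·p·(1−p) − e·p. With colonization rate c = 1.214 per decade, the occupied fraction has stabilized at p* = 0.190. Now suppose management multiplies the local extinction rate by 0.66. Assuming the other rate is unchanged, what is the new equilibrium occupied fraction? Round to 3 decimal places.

Balance c(1−p*) = e gives e = 1.214×(1 − 0.19000) = 0.98334.
New p* = 1 − e/c = 1 − 0.64900/1.21400 = 0.46540.

0.465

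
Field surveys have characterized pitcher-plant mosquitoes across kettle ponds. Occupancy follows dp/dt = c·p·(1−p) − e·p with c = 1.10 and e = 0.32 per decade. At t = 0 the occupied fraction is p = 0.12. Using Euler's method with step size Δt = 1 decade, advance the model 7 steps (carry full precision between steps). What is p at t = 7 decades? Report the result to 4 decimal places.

Update rule: p ← p + [c·p·(1−p) − e·p]·Δt with Δt = 1.
step 1: Δp = +0.07776, p = 0.19776
step 2: Δp = +0.11123, p = 0.30899
step 3: Δp = +0.13599, p = 0.44498
step 4: Δp = +0.12928, p = 0.57426
step 5: Δp = +0.08517, p = 0.65943
step 6: Δp = +0.03602, p = 0.69545
step 7: Δp = +0.01043, p = 0.70589

0.7059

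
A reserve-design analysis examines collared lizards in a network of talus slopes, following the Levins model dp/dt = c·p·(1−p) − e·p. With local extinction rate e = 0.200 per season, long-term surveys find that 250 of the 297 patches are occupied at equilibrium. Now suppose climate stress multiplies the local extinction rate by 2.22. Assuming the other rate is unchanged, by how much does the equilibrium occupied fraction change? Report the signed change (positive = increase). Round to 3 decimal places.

-0.193

Observed p* = 250/297 = 0.84175.
Balance c(1−p*) = e gives c = e/(1 − 0.84175) = 0.200/0.15825 = 1.26382.
New p* = 1 − e/c = 1 − 0.44400/1.26382 = 0.64868.
Δp* = 0.64868 − 0.84175 = -0.19307.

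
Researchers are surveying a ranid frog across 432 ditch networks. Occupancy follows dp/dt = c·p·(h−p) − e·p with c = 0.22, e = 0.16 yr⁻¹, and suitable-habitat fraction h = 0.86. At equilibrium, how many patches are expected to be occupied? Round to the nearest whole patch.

p* = h − e/c = 0.86 − 0.7273 = 0.1327.
Expected occupied patches = N × p* = 432 × 0.1327 = 57.34 ≈ 57.

57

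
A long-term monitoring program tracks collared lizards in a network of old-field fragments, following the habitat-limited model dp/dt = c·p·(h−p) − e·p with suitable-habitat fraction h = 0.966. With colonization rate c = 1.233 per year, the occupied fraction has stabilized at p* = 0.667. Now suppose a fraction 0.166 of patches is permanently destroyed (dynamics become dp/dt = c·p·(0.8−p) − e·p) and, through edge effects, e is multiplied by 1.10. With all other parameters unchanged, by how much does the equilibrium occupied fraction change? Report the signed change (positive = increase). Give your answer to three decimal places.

Balance c(h−p*) = e gives e = 1.233×(0.966 − 0.66700) = 0.36867.
New p* = 0.8 − e/c = 0.8 − 0.40554/1.23300 = 0.47109.
Δp* = 0.47109 − 0.66700 = -0.19591.

-0.196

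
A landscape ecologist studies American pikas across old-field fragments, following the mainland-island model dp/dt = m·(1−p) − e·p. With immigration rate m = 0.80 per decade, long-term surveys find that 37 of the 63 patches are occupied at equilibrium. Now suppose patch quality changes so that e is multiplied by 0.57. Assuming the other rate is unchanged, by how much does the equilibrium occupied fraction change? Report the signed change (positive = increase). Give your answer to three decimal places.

0.127

Observed p* = 37/63 = 0.58730.
Balance m(1−p*) = e·p* gives e = m(1−p*)/p* = 0.80×0.41270/0.58730 = 0.56217.
New p* = m/(m+e) = 0.80000/(0.80000+0.32044) = 0.71401.
Δp* = 0.71401 − 0.58730 = +0.12671.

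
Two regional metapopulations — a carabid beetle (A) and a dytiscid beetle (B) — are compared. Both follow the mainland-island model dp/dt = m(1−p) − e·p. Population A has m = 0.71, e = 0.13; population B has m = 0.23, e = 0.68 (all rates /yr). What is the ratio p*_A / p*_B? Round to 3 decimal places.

3.344

A: p*_A = m/(m+e) = 0.71/0.8400 = 0.8452.
B: p*_B = 0.23/0.9100 = 0.2527.
p*_A / p*_B = 0.8452/0.2527 = 3.3442.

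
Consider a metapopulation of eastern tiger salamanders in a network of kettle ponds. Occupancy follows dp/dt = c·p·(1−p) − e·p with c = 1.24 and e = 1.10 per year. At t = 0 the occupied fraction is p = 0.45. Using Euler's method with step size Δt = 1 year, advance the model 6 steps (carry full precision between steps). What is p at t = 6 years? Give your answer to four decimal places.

0.1490

Update rule: p ← p + [c·p·(1−p) − e·p]·Δt with Δt = 1.
p: 0.45000 → 0.26190  (Δp = -0.18810)
p: 0.26190 → 0.21351  (Δp = -0.04839)
p: 0.21351 → 0.18688  (Δp = -0.02664)
p: 0.18688 → 0.16973  (Δp = -0.01714)
p: 0.16973 → 0.15777  (Δp = -0.01196)
p: 0.15777 → 0.14899  (Δp = -0.00878)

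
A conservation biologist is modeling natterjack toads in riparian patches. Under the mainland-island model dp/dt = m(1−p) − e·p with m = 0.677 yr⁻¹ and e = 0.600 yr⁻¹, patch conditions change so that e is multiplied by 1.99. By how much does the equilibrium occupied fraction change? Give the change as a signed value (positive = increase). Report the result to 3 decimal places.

Before: p* = 0.677/(0.677+0.600) = 0.5301.
After: m = 0.677, e = 1.194; p* = 0.677/1.8710 = 0.3618.
Δp* = 0.3618 − 0.5301 = -0.1683.

-0.168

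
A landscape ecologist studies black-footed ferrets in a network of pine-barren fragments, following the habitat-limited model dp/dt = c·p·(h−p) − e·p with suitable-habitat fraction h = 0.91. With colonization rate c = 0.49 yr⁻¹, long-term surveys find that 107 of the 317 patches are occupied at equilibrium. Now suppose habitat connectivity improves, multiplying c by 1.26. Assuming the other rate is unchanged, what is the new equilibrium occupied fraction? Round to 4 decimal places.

Observed p* = 107/317 = 0.33754.
Balance c(h−p*) = e gives e = 0.49×(0.91 − 0.33754) = 0.28051.
New p* = 0.91 − e/c = 0.91 − 0.28051/0.61740 = 0.45566.

0.4557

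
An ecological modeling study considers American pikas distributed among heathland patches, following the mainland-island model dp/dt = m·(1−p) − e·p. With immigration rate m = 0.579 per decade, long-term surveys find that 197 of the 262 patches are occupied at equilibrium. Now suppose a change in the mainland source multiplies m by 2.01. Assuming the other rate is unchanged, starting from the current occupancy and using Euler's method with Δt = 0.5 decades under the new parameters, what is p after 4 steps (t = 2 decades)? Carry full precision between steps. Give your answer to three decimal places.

Observed p* = 197/262 = 0.75191.
Balance m(1−p*) = e·p* gives e = m(1−p*)/p* = 0.579×0.24809/0.75191 = 0.19104.
Starting from p₀ = 0.75191; update p ← p + (dp/dt)·Δt with the new parameters.
p: 0.75191 → 0.82445  (Δp = +0.07254)
p: 0.82445 → 0.84785  (Δp = +0.02340)
p: 0.84785 → 0.85540  (Δp = +0.00755)
p: 0.85540 → 0.85783  (Δp = +0.00244)

0.858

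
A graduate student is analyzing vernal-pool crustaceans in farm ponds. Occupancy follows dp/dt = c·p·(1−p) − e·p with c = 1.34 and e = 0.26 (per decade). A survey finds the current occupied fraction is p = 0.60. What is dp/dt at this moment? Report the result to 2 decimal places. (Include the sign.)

0.17

Colonization term: c·p·(1−p) = 1.34×0.60×0.4000 = 0.32160.
Extinction term: e·p = 0.15600.
dp/dt = 0.32160 − 0.15600 = 0.16560.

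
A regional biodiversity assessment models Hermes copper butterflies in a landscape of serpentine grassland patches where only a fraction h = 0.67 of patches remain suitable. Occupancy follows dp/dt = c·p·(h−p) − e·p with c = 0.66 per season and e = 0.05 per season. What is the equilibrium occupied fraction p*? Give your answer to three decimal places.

Setting dp/dt = 0 and dividing by p* gives c·(h−p*) = e.
So p* = h − e/c = 0.67 − 0.05/0.66 = 0.67 − 0.0758 = 0.5942.

0.594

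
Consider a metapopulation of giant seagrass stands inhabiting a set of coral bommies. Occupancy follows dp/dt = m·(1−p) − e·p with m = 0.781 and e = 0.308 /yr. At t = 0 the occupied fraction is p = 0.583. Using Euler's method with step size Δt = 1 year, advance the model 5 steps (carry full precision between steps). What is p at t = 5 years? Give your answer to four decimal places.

0.7172

Update rule: p ← p + [m·(1−p) − e·p]·Δt with Δt = 1.
step 1: Δp = +0.14611, p = 0.72911
step 2: Δp = -0.01300, p = 0.71611
step 3: Δp = +0.00116, p = 0.71727
step 4: Δp = -0.00010, p = 0.71716
step 5: Δp = +0.00001, p = 0.71717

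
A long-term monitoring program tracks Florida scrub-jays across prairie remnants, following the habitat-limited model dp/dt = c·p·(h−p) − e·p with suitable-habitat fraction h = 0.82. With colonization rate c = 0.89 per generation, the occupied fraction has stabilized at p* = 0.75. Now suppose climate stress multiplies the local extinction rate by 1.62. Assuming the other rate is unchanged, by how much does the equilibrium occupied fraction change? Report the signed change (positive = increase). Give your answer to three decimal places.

Balance c(h−p*) = e gives e = 0.89×(0.82 − 0.75000) = 0.06230.
New p* = 0.82 − e/c = 0.82 − 0.10093/0.89000 = 0.70660.
Δp* = 0.70660 − 0.75000 = -0.04340.

-0.043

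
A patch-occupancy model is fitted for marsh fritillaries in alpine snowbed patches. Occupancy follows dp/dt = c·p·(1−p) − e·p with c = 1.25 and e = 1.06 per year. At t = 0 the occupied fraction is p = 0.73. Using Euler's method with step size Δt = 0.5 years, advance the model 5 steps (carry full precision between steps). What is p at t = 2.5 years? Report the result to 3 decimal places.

0.264

Update rule: p ← p + [c·p·(1−p) − e·p]·Δt with Δt = 0.5.
p: 0.73000 → 0.46629  (Δp = -0.26371)
p: 0.46629 → 0.37469  (Δp = -0.09159)
p: 0.37469 → 0.32254  (Δp = -0.05215)
p: 0.32254 → 0.28816  (Δp = -0.03438)
p: 0.28816 → 0.26364  (Δp = -0.02452)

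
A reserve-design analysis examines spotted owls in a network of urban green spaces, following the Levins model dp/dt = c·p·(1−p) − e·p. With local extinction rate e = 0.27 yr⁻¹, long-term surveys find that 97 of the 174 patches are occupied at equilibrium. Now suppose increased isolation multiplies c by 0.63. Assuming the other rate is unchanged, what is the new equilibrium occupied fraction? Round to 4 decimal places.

Observed p* = 97/174 = 0.55747.
Balance c(1−p*) = e gives c = e/(1 − 0.55747) = 0.27/0.44253 = 0.61013.
New p* = 1 − e/c = 1 − 0.27000/0.38438 = 0.29757.

0.2976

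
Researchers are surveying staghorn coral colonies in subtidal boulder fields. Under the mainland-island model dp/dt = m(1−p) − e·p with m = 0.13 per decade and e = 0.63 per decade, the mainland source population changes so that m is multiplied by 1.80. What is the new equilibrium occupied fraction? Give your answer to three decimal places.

Before: p* = 0.13/(0.13+0.63) = 0.1711.
After: m = 0.234, e = 0.63; p* = 0.234/0.8640 = 0.2708.

0.271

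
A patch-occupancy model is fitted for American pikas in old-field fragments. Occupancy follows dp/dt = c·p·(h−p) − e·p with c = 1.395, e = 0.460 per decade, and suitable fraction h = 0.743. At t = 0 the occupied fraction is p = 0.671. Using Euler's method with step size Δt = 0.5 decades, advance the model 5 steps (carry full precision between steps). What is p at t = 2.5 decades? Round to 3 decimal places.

Update rule: p ← p + [c·p·(h−p) − e·p]·Δt with Δt = 0.5.
  1  |  dp/dt·Δt = -0.120632  |  p_1 = 0.550368
  2  |  dp/dt·Δt = -0.052637  |  p_2 = 0.497731
  3  |  dp/dt·Δt = -0.029329  |  p_3 = 0.468402
  4  |  dp/dt·Δt = -0.018019  |  p_4 = 0.450384
  5  |  dp/dt·Δt = -0.011665  |  p_5 = 0.438719

0.439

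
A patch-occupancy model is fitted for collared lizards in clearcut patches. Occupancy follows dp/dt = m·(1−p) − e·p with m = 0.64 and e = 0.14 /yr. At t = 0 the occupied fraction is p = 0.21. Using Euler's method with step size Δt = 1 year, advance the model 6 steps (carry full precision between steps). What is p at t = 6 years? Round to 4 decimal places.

Update rule: p ← p + [m·(1−p) − e·p]·Δt with Δt = 1.
p: 0.21000 → 0.68620  (Δp = +0.47620)
p: 0.68620 → 0.79096  (Δp = +0.10476)
p: 0.79096 → 0.81401  (Δp = +0.02305)
p: 0.81401 → 0.81908  (Δp = +0.00507)
p: 0.81908 → 0.82020  (Δp = +0.00112)
p: 0.82020 → 0.82044  (Δp = +0.00025)

0.8204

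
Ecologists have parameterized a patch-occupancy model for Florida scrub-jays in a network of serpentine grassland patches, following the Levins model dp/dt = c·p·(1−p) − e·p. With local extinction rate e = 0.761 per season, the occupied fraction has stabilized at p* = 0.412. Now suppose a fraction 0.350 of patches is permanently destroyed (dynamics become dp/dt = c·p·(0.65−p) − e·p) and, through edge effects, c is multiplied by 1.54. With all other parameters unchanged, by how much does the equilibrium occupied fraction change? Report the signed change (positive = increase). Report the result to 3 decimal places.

Balance c(1−p*) = e gives c = e/(1 − 0.41200) = 0.761/0.58800 = 1.29422.
New p* = 0.65 − e/c = 0.65 − 0.76100/1.99310 = 0.26818.
Δp* = 0.26818 − 0.41200 = -0.14382.

-0.144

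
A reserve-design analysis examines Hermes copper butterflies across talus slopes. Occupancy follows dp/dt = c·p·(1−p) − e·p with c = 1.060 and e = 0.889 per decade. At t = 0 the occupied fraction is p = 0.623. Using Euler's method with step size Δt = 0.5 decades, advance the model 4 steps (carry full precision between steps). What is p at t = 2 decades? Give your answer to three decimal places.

Update rule: p ← p + [c·p·(1−p) − e·p]·Δt with Δt = 0.5.
  1  |  dp/dt·Δt = -0.152442  |  p_1 = 0.470558
  2  |  dp/dt·Δt = -0.077123  |  p_2 = 0.393436
  3  |  dp/dt·Δt = -0.048401  |  p_3 = 0.345035
  4  |  dp/dt·Δt = -0.033596  |  p_4 = 0.311439

0.311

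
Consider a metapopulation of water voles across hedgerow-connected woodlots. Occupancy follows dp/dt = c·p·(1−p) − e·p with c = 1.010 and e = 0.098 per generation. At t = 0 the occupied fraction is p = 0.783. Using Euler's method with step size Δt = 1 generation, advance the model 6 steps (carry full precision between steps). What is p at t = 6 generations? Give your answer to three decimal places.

Update rule: p ← p + [c·p·(1−p) − e·p]·Δt with Δt = 1.
  1  |  dp/dt·Δt = +0.094876  |  p_1 = 0.877876
  2  |  dp/dt·Δt = +0.022250  |  p_2 = 0.900126
  3  |  dp/dt·Δt = +0.002586  |  p_3 = 0.902712
  4  |  dp/dt·Δt = +0.000236  |  p_4 = 0.902947
  5  |  dp/dt·Δt = +0.000021  |  p_5 = 0.902968
  6  |  dp/dt·Δt = +0.000002  |  p_6 = 0.902970

0.903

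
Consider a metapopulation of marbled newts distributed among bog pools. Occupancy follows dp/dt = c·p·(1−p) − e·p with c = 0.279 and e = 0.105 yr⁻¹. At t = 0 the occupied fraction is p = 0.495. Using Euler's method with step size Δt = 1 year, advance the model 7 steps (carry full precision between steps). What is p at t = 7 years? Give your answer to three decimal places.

0.583

Update rule: p ← p + [c·p·(1−p) − e·p]·Δt with Δt = 1.
step 1: Δp = +0.01777, p = 0.51277
step 2: Δp = +0.01586, p = 0.52863
step 3: Δp = +0.01401, p = 0.54265
step 4: Δp = +0.01226, p = 0.55491
step 5: Δp = +0.01064, p = 0.56555
step 6: Δp = +0.00917, p = 0.57472
step 7: Δp = +0.00785, p = 0.58257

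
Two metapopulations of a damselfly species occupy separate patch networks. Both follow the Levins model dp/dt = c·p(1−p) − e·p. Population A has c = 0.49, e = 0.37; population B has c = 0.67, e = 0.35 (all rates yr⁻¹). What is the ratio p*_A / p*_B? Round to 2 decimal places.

A: p*_A = 1 − 0.37/0.49 = 0.2449.
B: p*_B = 1 − 0.35/0.67 = 0.4776.
p*_A / p*_B = 0.2449/0.4776 = 0.5128.

0.51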